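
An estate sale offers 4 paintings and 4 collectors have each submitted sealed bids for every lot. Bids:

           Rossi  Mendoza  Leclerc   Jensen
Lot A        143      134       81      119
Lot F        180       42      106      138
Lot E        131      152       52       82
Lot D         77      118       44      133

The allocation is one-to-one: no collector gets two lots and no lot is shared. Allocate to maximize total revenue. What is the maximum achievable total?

Optimal: Rossi→Lot F ($180), Mendoza→Lot E ($152), Leclerc→Lot A ($81), Jensen→Lot D ($133) — total 180+152+81+133 = $546.
Column-greedy (each lot in turn goes to its best remaining collector) gives $477, worse by 69.
Swapping Leclerc↔Jensen (Leclerc→Lot D $44, Jensen→Lot A $119) loses 51.

Max total: $546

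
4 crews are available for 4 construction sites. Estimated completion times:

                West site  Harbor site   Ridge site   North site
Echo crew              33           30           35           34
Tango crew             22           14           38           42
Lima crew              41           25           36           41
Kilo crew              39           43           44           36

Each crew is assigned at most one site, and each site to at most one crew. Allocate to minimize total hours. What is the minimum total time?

Minimum total: 118 hours

This is a one-to-one assignment (minimum-cost bipartite matching).
Optimal: Echo crew→Ridge site (35 hours), Tango crew→West site (22 hours), Lima crew→Harbor site (25 hours), Kilo crew→North site (36 hours) — total 35+22+25+36 = 118 hours.
Row-greedy (each crew in turn takes its cheapest remaining site) gives 124 hours, worse by 6.
Next-best assignment: Echo crew→West site, Tango crew→Harbor site, Lima crew→Ridge site, Kilo crew→North site = 119 hours.
Swapping Kilo crew↔Echo crew (Kilo crew→Ridge site 44 hours, Echo crew→North site 34 hours) adds 7.
Every other assignment is strictly worse.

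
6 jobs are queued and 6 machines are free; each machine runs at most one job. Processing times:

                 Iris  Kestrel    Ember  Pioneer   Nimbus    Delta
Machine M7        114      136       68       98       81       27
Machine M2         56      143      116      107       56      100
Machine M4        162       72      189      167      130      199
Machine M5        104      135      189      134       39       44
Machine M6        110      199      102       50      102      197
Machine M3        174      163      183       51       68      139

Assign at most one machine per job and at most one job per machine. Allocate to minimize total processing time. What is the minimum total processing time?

Treat this as an assignment problem: match each job to one machine.
Optimal: Iris→Machine M2 (56 min), Kestrel→Machine M4 (72 min), Ember→Machine M6 (102 min), Pioneer→Machine M3 (51 min), Nimbus→Machine M5 (39 min), Delta→Machine M7 (27 min) — total 56+72+102+51+39+27 = 347 min.
Min-entry greedy (repeatedly take the single cheapest remaining cell) gives 427 min, worse by 80.
Next-best assignment: Iris→Machine M2, Kestrel→Machine M4, Ember→Machine M7, Pioneer→Machine M6, Nimbus→Machine M3, Delta→Machine M5 = 358 min.
Swapping Kestrel↔Iris (Kestrel→Machine M2 143 min, Iris→Machine M4 162 min) adds 177.

Minimum total: 347 min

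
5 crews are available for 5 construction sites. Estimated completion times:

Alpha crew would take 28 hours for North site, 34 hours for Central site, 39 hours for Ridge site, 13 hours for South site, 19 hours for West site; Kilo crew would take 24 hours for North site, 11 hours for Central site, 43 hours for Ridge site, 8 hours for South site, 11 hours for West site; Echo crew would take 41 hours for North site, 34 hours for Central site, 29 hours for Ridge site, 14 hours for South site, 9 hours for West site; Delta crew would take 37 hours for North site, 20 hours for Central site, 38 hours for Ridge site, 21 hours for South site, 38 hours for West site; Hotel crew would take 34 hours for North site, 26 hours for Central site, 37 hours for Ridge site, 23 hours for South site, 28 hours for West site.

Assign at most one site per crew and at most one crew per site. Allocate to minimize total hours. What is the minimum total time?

Min total: 102 hours

Optimal: Alpha crew→North site (28 hours), Kilo crew→South site (8 hours), Echo crew→West site (9 hours), Delta crew→Central site (20 hours), Hotel crew→Ridge site (37 hours) — total 28+8+9+20+37 = 102 hours.
Column-greedy (each site in turn goes to its cheapest remaining crew) gives 114 hours, worse by 12.
Next-best assignment: Alpha crew→South site, Kilo crew→North site, Echo crew→West site, Delta crew→Central site, Hotel crew→Ridge site = 103 hours.
Swapping Delta crew↔Kilo crew (Delta crew→South site 21 hours, Kilo crew→Central site 11 hours) adds 4.
Checked against all permutations: 102 hours is optimal.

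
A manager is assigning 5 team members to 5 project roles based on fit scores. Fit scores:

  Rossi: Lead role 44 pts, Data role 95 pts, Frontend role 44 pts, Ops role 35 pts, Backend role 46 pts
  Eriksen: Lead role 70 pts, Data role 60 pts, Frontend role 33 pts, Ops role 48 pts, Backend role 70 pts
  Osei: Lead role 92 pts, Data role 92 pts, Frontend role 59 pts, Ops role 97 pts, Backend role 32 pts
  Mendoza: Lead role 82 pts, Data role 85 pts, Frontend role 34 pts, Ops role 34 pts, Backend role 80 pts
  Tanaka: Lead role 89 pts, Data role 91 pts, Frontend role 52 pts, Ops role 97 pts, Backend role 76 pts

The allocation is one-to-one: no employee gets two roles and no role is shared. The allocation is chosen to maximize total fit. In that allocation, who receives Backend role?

Optimal: Rossi→Data role (95 pts), Eriksen→Backend role (70 pts), Osei→Frontend role (59 pts), Mendoza→Lead role (82 pts), Tanaka→Ops role (97 pts) — total 95+70+59+82+97 = 403 pts.
Row-greedy (each employee in turn takes its best remaining role) gives 394 pts, worse by 9.
Every other assignment is strictly worse.
Eriksen's own top role is Lead role (70 pts), but forcing Eriksen→Lead role and reassigning the rest optimally gives only 401 pts — worse by 2.

Eriksen receives Backend role.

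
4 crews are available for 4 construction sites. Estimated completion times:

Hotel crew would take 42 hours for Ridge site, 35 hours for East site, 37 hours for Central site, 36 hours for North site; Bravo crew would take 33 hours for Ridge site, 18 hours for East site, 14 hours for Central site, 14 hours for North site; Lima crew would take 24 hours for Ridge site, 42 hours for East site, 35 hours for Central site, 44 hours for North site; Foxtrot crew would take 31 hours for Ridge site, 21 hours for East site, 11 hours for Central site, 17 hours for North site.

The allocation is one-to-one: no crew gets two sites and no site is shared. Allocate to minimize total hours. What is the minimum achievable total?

This is the linear assignment problem.
Optimal: Hotel crew→East site (35 hours), Bravo crew→North site (14 hours), Lima crew→Ridge site (24 hours), Foxtrot crew→Central site (11 hours) — total 35+14+24+11 = 84 hours.
Row-greedy (each crew in turn takes its cheapest remaining site) gives 90 hours, worse by 6.
Next-best assignment: Hotel crew→North site, Bravo crew→East site, Lima crew→Ridge site, Foxtrot crew→Central site = 89 hours.
Checked against all permutations: 84 hours is optimal.

Minimum total: 84 hours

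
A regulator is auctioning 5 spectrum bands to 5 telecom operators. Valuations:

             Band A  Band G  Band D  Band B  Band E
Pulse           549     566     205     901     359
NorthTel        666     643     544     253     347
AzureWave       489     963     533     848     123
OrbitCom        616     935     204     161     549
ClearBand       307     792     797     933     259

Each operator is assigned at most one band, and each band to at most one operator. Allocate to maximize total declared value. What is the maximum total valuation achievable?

Optimal: Pulse→Band B ($901M), NorthTel→Band A ($666M), AzureWave→Band G ($963M), OrbitCom→Band E ($549M), ClearBand→Band D ($797M) — total 901+666+963+549+797 = $3876M.
Max-entry greedy (repeatedly take the single best remaining cell) gives $3316M, worse by 560.
Next-best assignment: Pulse→Band B, NorthTel→Band E, AzureWave→Band G, OrbitCom→Band A, ClearBand→Band D = $3624M.
Checked against all permutations: $3876M is optimal.

Maximum total: $3876M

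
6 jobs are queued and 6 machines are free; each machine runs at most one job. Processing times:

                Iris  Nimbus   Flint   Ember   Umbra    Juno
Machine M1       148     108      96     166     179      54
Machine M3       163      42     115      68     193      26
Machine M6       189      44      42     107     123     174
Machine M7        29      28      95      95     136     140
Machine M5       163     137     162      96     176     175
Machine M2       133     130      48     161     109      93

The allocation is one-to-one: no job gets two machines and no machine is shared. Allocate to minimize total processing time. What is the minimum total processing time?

This is a one-to-one assignment (minimum-cost bipartite matching).
Optimal: Iris→Machine M7 (29 min), Nimbus→Machine M3 (42 min), Flint→Machine M6 (42 min), Ember→Machine M5 (96 min), Umbra→Machine M2 (109 min), Juno→Machine M1 (54 min) — total 29+42+42+96+109+54 = 372 min.
Min-entry greedy (repeatedly take the single cheapest remaining cell) gives 449 min, worse by 77.
Swapping Nimbus↔Flint (Nimbus→Machine M6 44 min, Flint→Machine M3 115 min) adds 75.

Min total: 372 min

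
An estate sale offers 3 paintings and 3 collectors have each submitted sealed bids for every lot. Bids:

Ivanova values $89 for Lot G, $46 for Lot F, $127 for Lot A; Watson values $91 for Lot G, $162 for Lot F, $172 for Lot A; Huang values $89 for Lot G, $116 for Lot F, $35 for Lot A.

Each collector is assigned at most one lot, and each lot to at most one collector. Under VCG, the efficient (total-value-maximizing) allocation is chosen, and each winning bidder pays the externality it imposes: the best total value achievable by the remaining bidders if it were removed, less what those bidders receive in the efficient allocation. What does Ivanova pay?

Efficient allocation: Ivanova→Lot A ($127), Watson→Lot F ($162), Huang→Lot G ($89); total welfare W = $378.
Ivanova receives Lot A at value $127, so the others get W − 127 = $251.
Without Ivanova: best allocation of the remaining 2 bidders over all 3 lots is Watson→Lot A ($172), Huang→Lot F ($116), total $288.
VCG payment = (others' best without Ivanova) − (others' welfare with Ivanova) = 288 − 251 = $37.

Ivanova pays $37.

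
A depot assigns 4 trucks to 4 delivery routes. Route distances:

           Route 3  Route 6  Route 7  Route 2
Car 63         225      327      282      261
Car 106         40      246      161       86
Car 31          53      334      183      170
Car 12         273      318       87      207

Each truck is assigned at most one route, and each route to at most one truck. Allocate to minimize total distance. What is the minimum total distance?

Optimal: Car 63→Route 6 (327 km), Car 106→Route 2 (86 km), Car 31→Route 3 (53 km), Car 12→Route 7 (87 km) — total 327+86+53+87 = 553 km.
Column-greedy (each route in turn goes to its cheapest remaining truck) gives 802 km, worse by 249.
Next-best assignment: Car 63→Route 6, Car 106→Route 3, Car 31→Route 2, Car 12→Route 7 = 624 km.
Swapping Car 31↔Car 12 (Car 31→Route 7 183 km, Car 12→Route 3 273 km) adds 316.
Every other assignment is strictly worse.

Minimum total: 553 km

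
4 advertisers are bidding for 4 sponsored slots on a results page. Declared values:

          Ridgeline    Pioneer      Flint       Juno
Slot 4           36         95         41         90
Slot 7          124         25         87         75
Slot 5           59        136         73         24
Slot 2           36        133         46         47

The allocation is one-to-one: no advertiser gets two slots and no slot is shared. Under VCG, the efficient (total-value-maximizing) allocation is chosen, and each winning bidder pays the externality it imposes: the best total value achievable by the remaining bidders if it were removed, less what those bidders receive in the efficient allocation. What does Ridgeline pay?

Efficient allocation: Ridgeline→Slot 7 ($124), Pioneer→Slot 2 ($133), Flint→Slot 5 ($73), Juno→Slot 4 ($90); total welfare W = $420.
Ridgeline receives Slot 7 at value $124, so the others get W − 124 = $296.
Without Ridgeline: best allocation of the remaining 3 bidders over all 4 slots is Pioneer→Slot 5 ($136), Flint→Slot 7 ($87), Juno→Slot 4 ($90), total $313.
VCG payment = (others' best without Ridgeline) − (others' welfare with Ridgeline) = 313 − 296 = $17.

Ridgeline pays $17.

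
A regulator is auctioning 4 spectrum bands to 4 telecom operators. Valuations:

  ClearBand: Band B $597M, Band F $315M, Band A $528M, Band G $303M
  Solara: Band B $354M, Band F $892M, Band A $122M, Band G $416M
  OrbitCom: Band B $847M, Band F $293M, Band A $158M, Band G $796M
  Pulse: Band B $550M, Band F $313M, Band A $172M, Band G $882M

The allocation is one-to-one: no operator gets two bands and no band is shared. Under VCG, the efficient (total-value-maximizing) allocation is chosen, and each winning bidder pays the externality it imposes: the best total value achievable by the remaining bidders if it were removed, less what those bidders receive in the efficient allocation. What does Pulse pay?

Pulse pays $18M.

Efficient allocation: ClearBand→Band A ($528M), Solara→Band F ($892M), OrbitCom→Band B ($847M), Pulse→Band G ($882M); total welfare W = $3149M.
Pulse receives Band G at value $882M, so the others get W − 882 = $2267M.
Without Pulse: best allocation of the remaining 3 bidders over all 4 bands is ClearBand→Band B ($597M), Solara→Band F ($892M), OrbitCom→Band G ($796M), total $2285M.
VCG payment = (others' best without Pulse) − (others' welfare with Pulse) = 2285 − 2267 = $18M.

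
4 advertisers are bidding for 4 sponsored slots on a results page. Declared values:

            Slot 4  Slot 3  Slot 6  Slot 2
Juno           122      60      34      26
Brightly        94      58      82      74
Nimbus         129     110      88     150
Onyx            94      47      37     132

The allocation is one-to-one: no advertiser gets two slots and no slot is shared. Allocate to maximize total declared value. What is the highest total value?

Maximum total: $446

Treat this as an assignment problem: match each advertiser to one slot.
Optimal: Juno→Slot 4 ($122), Brightly→Slot 6 ($82), Nimbus→Slot 3 ($110), Onyx→Slot 2 ($132) — total 122+82+110+132 = $446.
Swapping Juno↔Nimbus (Juno→Slot 3 $60, Nimbus→Slot 4 $129) loses 43.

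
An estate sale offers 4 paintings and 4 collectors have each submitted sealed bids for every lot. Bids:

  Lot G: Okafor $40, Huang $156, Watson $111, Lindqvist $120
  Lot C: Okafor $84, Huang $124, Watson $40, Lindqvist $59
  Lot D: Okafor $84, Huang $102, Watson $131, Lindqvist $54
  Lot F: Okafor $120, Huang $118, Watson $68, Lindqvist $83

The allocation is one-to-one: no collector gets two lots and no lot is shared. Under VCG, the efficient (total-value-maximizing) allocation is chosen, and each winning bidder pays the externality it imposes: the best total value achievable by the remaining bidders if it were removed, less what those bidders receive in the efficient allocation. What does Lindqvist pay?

Lindqvist pays $32.

Efficient allocation: Okafor→Lot F ($120), Huang→Lot C ($124), Watson→Lot D ($131), Lindqvist→Lot G ($120); total welfare W = $495.
Lindqvist receives Lot G at value $120, so the others get W − 120 = $375.
Without Lindqvist: best allocation of the remaining 3 bidders over all 4 lots is Okafor→Lot F ($120), Huang→Lot G ($156), Watson→Lot D ($131), total $407.
VCG payment = (others' best without Lindqvist) − (others' welfare with Lindqvist) = 407 − 375 = $32.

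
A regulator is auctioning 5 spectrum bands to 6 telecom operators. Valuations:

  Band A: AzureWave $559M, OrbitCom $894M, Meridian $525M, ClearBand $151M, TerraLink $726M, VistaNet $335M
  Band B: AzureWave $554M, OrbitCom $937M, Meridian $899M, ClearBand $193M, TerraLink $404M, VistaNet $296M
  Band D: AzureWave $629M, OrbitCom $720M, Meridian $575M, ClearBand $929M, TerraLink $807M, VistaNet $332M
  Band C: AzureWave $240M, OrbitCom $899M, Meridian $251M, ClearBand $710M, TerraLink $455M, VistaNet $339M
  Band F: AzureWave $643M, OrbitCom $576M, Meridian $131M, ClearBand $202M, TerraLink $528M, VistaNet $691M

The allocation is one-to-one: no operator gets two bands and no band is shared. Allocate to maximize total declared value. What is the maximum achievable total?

Maximum total: $4144M

This is a one-to-one assignment (maximum-weight bipartite matching).
Optimal: TerraLink→Band A ($726M), Meridian→Band B ($899M), ClearBand→Band D ($929M), OrbitCom→Band C ($899M), VistaNet→Band F ($691M) — total 726+899+929+899+691 = $4144M.
Row-greedy (each operator in turn takes its best remaining band) gives $3591M, worse by 553.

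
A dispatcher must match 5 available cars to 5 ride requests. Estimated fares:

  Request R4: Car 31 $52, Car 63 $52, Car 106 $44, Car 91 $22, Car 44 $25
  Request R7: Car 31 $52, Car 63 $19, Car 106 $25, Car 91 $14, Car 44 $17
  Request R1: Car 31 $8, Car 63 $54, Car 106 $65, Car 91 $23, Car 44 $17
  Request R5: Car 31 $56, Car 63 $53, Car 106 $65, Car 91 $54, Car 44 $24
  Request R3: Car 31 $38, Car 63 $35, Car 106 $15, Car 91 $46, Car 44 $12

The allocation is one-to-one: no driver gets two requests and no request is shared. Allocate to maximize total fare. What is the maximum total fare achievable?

Maximum total: $242

Optimal: Car 31→Request R7 ($52), Car 63→Request R1 ($54), Car 106→Request R5 ($65), Car 91→Request R3 ($46), Car 44→Request R4 ($25) — total 52+54+65+46+25 = $242.
Column-greedy (each request in turn goes to its best remaining driver) gives $197, worse by 45.
No other one-to-one assignment exceeds $242.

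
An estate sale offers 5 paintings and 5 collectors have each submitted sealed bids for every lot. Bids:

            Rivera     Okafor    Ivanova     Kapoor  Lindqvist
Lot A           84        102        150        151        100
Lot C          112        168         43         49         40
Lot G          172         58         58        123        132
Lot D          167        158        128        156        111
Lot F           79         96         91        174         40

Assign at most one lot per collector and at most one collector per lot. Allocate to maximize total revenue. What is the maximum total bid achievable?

Optimal: Rivera→Lot D ($167), Okafor→Lot C ($168), Ivanova→Lot A ($150), Kapoor→Lot F ($174), Lindqvist→Lot G ($132) — total 167+168+150+174+132 = $791.
Max-entry greedy (repeatedly take the single best remaining cell) gives $775, worse by 16.
Swapping Kapoor↔Ivanova (Kapoor→Lot A $151, Ivanova→Lot F $91) loses 82.
Every other assignment is strictly worse.

Max total: $791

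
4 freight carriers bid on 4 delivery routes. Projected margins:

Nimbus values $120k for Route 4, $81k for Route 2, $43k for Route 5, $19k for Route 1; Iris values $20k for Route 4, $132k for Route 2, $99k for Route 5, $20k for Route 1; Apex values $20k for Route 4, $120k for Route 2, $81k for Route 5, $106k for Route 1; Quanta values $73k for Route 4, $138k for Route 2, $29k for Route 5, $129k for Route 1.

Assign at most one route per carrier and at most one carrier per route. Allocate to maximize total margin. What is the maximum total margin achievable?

This is a one-to-one assignment (maximum-weight bipartite matching).
Optimal: Nimbus→Route 4 ($120k), Iris→Route 5 ($99k), Apex→Route 2 ($120k), Quanta→Route 1 ($129k) — total 120+99+120+129 = $468k.
Max-entry greedy (repeatedly take the single best remaining cell) gives $463k, worse by 5.
Next-best assignment: Nimbus→Route 4, Iris→Route 5, Apex→Route 1, Quanta→Route 2 = $463k.

Maximum total: $468k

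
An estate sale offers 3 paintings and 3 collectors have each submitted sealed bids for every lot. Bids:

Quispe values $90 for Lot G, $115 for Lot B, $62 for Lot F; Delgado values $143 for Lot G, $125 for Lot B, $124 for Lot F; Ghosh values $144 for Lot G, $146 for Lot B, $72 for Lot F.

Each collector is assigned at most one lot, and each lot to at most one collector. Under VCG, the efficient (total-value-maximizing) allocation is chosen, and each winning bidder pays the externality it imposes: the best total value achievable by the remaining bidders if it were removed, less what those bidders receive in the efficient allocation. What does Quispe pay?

Quispe pays $21.

Efficient allocation: Quispe→Lot B ($115), Delgado→Lot F ($124), Ghosh→Lot G ($144); total welfare W = $383.
Quispe receives Lot B at value $115, so the others get W − 115 = $268.
Without Quispe: best allocation of the remaining 2 bidders over all 3 lots is Delgado→Lot G ($143), Ghosh→Lot B ($146), total $289.
VCG payment = (others' best without Quispe) − (others' welfare with Quispe) = 289 − 268 = $21.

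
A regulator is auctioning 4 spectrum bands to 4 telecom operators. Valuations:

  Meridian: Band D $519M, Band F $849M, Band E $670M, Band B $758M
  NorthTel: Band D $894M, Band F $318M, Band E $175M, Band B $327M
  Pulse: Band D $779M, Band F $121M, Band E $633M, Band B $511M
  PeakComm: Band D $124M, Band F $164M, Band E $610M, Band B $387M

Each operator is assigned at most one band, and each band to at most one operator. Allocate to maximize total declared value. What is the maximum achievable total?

Max total: $2864M

Optimal: Meridian→Band F ($849M), NorthTel→Band D ($894M), Pulse→Band B ($511M), PeakComm→Band E ($610M) — total 849+894+511+610 = $2864M.
Next-best assignment: Meridian→Band F, NorthTel→Band D, Pulse→Band E, PeakComm→Band B = $2763M.
Every other assignment is strictly worse.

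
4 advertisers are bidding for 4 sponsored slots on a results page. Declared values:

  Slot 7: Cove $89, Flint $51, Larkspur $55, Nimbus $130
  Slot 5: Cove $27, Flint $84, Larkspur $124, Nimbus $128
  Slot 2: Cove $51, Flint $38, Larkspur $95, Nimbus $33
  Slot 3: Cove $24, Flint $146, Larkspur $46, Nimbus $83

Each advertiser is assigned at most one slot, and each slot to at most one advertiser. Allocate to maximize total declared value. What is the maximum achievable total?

Max total: $458

Optimal: Cove→Slot 7 ($89), Flint→Slot 3 ($146), Larkspur→Slot 2 ($95), Nimbus→Slot 5 ($128) — total 89+146+95+128 = $458.
Max-entry greedy (repeatedly take the single best remaining cell) gives $451, worse by 7.
Swapping Cove↔Nimbus (Cove→Slot 5 $27, Nimbus→Slot 7 $130) loses 60.
No other one-to-one assignment exceeds $458.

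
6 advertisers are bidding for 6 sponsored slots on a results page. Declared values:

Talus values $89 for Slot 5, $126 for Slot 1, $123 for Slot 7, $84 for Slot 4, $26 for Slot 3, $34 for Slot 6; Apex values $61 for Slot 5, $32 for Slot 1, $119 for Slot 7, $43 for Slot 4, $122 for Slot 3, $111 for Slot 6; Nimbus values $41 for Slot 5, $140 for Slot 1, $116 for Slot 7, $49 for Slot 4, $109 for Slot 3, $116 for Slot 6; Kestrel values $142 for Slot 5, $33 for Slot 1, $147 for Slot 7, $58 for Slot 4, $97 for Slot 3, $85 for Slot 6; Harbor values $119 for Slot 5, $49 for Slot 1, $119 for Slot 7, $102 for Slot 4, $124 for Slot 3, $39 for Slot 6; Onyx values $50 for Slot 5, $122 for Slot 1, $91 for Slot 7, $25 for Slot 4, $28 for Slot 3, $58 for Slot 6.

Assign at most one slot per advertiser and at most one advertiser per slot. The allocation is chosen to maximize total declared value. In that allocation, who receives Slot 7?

Talus receives Slot 7.

Optimal: Talus→Slot 7 ($123), Apex→Slot 3 ($122), Nimbus→Slot 6 ($116), Kestrel→Slot 5 ($142), Harbor→Slot 4 ($102), Onyx→Slot 1 ($122) — total 123+122+116+142+102+122 = $727.
Row-greedy (each advertiser in turn takes its best remaining slot) gives $666, worse by 61.
Next-best assignment: Talus→Slot 4, Apex→Slot 3, Nimbus→Slot 6, Kestrel→Slot 7, Harbor→Slot 5, Onyx→Slot 1 = $710.
Checked against all permutations: $727 is optimal.
Talus's own top slot is Slot 1 ($126), but forcing Talus→Slot 1 and reassigning the rest optimally gives only $699 — worse by 28.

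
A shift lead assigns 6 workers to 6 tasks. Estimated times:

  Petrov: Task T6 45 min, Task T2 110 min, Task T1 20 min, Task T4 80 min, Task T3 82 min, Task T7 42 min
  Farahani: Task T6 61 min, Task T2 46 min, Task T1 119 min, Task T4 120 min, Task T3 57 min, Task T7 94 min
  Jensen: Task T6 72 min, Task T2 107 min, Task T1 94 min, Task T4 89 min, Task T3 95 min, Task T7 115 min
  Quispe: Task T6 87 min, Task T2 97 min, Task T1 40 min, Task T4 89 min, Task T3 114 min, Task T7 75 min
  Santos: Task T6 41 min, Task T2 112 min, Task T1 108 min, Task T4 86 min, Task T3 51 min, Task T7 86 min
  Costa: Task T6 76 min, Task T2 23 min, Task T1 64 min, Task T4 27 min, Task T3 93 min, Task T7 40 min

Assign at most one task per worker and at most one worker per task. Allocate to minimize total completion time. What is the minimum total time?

Minimum total: 278 min

This is the linear assignment problem.
Optimal: Petrov→Task T7 (42 min), Farahani→Task T2 (46 min), Jensen→Task T6 (72 min), Quispe→Task T1 (40 min), Santos→Task T3 (51 min), Costa→Task T4 (27 min) — total 42+46+72+40+51+27 = 278 min.
Column-greedy (each task in turn goes to its cheapest remaining worker) gives 305 min, worse by 27.
Swapping Jensen↔Costa (Jensen→Task T4 89 min, Costa→Task T6 76 min) adds 66.
No other one-to-one assignment undercuts 278 min.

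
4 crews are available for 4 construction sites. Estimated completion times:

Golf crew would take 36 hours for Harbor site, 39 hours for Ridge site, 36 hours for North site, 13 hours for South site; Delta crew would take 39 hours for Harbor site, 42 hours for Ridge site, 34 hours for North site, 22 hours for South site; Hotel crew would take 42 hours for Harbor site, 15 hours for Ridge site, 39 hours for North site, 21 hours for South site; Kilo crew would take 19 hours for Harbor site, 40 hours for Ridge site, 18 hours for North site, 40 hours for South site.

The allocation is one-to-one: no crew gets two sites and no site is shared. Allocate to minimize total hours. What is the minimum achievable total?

Optimal: Golf crew→South site (13 hours), Delta crew→North site (34 hours), Hotel crew→Ridge site (15 hours), Kilo crew→Harbor site (19 hours) — total 13+34+15+19 = 81 hours.
Min-entry greedy (repeatedly take the single cheapest remaining cell) gives 85 hours, worse by 4.
Next-best assignment: Golf crew→South site, Delta crew→Harbor site, Hotel crew→Ridge site, Kilo crew→North site = 85 hours.
Every other assignment is strictly worse.

Minimum total: 81 hours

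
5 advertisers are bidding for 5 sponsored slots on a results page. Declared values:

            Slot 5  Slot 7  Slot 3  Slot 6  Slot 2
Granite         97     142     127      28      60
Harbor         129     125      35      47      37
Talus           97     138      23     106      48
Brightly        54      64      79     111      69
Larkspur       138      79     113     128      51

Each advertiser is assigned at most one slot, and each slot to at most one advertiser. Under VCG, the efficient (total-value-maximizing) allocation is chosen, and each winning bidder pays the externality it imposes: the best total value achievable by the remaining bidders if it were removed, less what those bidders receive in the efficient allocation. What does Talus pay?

Efficient allocation: Granite→Slot 3 ($127), Harbor→Slot 5 ($129), Talus→Slot 7 ($138), Brightly→Slot 2 ($69), Larkspur→Slot 6 ($128); total welfare W = $591.
Talus receives Slot 7 at value $138, so the others get W − 138 = $453.
Without Talus: best allocation of the remaining 4 bidders over all 5 slots is Granite→Slot 3 ($127), Harbor→Slot 7 ($125), Brightly→Slot 6 ($111), Larkspur→Slot 5 ($138), total $501.
VCG payment = (others' best without Talus) − (others' welfare with Talus) = 501 − 453 = $48.

Talus pays $48.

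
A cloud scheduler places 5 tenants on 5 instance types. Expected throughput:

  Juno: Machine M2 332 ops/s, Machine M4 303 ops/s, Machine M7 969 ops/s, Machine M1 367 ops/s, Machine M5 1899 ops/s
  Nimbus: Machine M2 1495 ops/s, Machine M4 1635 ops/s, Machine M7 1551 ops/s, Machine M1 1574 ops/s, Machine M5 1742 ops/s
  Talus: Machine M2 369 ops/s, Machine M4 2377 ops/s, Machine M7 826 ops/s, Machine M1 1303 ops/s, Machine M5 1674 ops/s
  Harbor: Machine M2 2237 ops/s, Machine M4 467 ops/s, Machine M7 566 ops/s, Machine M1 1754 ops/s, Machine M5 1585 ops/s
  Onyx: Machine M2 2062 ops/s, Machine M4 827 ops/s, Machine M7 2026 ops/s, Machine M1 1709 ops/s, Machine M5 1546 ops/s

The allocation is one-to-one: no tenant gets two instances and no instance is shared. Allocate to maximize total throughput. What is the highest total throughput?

Optimal: Juno→Machine M5 (1899 ops/s), Nimbus→Machine M1 (1574 ops/s), Talus→Machine M4 (2377 ops/s), Harbor→Machine M2 (2237 ops/s), Onyx→Machine M7 (2026 ops/s) — total 1899+1574+2377+2237+2026 = 10113 ops/s.
Row-greedy (each tenant in turn takes its best remaining instance) gives 9100 ops/s, worse by 1013.
No other one-to-one assignment exceeds 10113 ops/s.

Maximum total: 10113 ops/s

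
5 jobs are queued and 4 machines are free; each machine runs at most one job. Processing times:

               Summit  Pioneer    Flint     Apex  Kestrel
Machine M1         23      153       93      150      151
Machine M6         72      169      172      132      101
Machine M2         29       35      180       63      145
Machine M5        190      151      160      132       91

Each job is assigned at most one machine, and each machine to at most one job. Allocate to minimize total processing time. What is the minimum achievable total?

Optimal: Summit→Machine M1 (23 min), Apex→Machine M6 (132 min), Pioneer→Machine M2 (35 min), Kestrel→Machine M5 (91 min) — total 23+132+35+91 = 281 min.
Column-greedy (each machine in turn goes to its cheapest remaining job) gives 291 min, worse by 10.
Swapping Apex↔Kestrel (Apex→Machine M5 132 min, Kestrel→Machine M6 101 min) adds 10.
Checked against all permutations: 281 min is optimal.

Minimum total: 281 min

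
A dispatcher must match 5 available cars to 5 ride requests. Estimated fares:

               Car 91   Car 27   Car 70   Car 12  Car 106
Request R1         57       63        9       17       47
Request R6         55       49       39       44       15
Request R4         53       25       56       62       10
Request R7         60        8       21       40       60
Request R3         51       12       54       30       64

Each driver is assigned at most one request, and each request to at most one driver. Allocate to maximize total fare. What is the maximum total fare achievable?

Max total: $294

This is the linear assignment problem.
Optimal: Car 91→Request R6 ($55), Car 27→Request R1 ($63), Car 70→Request R3 ($54), Car 12→Request R4 ($62), Car 106→Request R7 ($60) — total 55+63+54+62+60 = $294.
Max-entry greedy (repeatedly take the single best remaining cell) gives $288, worse by 6.
Next-best assignment: Car 91→Request R7, Car 27→Request R1, Car 70→Request R6, Car 12→Request R4, Car 106→Request R3 = $288.
Swapping Car 91↔Car 106 (Car 91→Request R7 $60, Car 106→Request R6 $15) loses 40.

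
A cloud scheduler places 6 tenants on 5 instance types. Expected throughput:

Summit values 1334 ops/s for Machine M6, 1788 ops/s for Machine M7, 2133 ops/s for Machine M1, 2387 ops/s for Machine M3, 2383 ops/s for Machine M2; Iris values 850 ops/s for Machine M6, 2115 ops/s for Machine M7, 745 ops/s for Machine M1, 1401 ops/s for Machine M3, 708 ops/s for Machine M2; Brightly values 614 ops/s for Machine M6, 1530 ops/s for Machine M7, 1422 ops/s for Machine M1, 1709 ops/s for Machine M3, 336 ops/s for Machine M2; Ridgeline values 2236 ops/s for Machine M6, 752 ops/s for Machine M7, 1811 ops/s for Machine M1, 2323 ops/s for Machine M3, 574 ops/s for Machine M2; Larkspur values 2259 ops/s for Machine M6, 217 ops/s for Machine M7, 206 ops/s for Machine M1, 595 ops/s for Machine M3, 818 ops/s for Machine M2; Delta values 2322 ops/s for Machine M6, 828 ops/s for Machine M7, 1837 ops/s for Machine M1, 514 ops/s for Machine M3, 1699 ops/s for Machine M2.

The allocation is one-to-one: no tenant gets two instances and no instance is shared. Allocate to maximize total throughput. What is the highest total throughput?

Max total: 10917 ops/s

Optimal: Larkspur→Machine M6 (2259 ops/s), Iris→Machine M7 (2115 ops/s), Delta→Machine M1 (1837 ops/s), Ridgeline→Machine M3 (2323 ops/s), Summit→Machine M2 (2383 ops/s) — total 2259+2115+1837+2323+2383 = 10917 ops/s.
Column-greedy (each instance in turn goes to its best remaining tenant) gives 9711 ops/s, worse by 1206.
Next-best assignment: Delta→Machine M6, Iris→Machine M7, Brightly→Machine M1, Ridgeline→Machine M3, Summit→Machine M2 = 10565 ops/s.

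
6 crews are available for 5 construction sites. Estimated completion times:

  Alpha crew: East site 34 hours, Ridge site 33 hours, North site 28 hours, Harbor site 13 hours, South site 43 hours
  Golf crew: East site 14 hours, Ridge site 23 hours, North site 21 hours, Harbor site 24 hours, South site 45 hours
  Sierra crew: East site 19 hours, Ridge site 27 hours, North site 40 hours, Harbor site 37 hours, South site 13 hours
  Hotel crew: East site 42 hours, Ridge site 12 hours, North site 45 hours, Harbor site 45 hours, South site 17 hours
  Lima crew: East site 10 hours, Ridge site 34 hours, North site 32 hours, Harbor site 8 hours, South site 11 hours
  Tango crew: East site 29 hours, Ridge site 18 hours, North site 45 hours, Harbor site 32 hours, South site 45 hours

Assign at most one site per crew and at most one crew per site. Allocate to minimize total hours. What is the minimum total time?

Minimum total: 69 hours

Optimal: Lima crew→East site (10 hours), Hotel crew→Ridge site (12 hours), Golf crew→North site (21 hours), Alpha crew→Harbor site (13 hours), Sierra crew→South site (13 hours) — total 10+12+21+13+13 = 69 hours.
Min-entry greedy (repeatedly take the single cheapest remaining cell) gives 75 hours, worse by 6.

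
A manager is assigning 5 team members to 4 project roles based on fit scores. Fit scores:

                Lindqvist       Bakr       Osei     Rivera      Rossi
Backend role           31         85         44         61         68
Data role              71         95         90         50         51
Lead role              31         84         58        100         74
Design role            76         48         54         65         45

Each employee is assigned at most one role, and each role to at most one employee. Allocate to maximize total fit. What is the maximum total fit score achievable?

Max total: 351 pts

Optimal: Bakr→Backend role (85 pts), Osei→Data role (90 pts), Rivera→Lead role (100 pts), Lindqvist→Design role (76 pts) — total 85+90+100+76 = 351 pts.
Row-greedy (each employee in turn takes its best remaining role) gives 290 pts, worse by 61.
Next-best assignment: Rossi→Backend role, Bakr→Data role, Rivera→Lead role, Lindqvist→Design role = 339 pts.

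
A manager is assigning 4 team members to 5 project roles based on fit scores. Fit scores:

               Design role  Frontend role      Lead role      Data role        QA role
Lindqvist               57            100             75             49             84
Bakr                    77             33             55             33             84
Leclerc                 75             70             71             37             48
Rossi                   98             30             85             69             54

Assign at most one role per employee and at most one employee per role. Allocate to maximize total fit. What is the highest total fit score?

Maximum total: 353 pts

Optimal: Lindqvist→Frontend role (100 pts), Bakr→QA role (84 pts), Leclerc→Lead role (71 pts), Rossi→Design role (98 pts) — total 100+84+71+98 = 353 pts.
Row-greedy (each employee in turn takes its best remaining role) gives 344 pts, worse by 9.
Next-best assignment: Lindqvist→Frontend role, Bakr→QA role, Leclerc→Design role, Rossi→Lead role = 344 pts.
Every other assignment is strictly worse.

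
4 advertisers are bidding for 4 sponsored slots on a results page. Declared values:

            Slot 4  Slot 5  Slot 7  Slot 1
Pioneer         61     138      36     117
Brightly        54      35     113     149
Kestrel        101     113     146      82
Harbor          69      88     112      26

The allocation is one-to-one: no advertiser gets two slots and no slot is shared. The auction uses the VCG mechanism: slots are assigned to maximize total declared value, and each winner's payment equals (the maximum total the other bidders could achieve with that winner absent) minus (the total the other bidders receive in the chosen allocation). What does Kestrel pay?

Kestrel pays $43.

Efficient allocation: Pioneer→Slot 5 ($138), Brightly→Slot 1 ($149), Kestrel→Slot 7 ($146), Harbor→Slot 4 ($69); total welfare W = $502.
Kestrel receives Slot 7 at value $146, so the others get W − 146 = $356.
Without Kestrel: best allocation of the remaining 3 bidders over all 4 slots is Pioneer→Slot 5 ($138), Brightly→Slot 1 ($149), Harbor→Slot 7 ($112), total $399.
VCG payment = (others' best without Kestrel) − (others' welfare with Kestrel) = 399 − 356 = $43.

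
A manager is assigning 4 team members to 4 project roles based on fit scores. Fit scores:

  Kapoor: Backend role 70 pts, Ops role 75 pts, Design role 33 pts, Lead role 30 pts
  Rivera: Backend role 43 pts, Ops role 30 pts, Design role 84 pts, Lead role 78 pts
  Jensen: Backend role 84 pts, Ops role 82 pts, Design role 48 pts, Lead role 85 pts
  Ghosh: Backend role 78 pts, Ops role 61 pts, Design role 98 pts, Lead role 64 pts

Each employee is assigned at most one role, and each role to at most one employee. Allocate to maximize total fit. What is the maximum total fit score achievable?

Maximum total: 335 pts

Treat this as an assignment problem: match each employee to one role.
Optimal: Kapoor→Ops role (75 pts), Rivera→Lead role (78 pts), Jensen→Backend role (84 pts), Ghosh→Design role (98 pts) — total 75+78+84+98 = 335 pts.
Max-entry greedy (repeatedly take the single best remaining cell) gives 301 pts, worse by 34.
Swapping Jensen↔Kapoor (Jensen→Ops role 82 pts, Kapoor→Backend role 70 pts) loses 7.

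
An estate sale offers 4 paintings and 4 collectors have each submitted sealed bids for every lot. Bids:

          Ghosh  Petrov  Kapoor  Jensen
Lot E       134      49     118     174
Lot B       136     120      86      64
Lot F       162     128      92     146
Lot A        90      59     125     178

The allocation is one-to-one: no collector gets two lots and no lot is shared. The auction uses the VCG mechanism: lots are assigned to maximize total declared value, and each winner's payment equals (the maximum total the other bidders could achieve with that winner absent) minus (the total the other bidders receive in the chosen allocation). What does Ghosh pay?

Efficient allocation: Ghosh→Lot F ($162), Petrov→Lot B ($120), Kapoor→Lot A ($125), Jensen→Lot E ($174); total welfare W = $581.
Ghosh receives Lot F at value $162, so the others get W − 162 = $419.
Without Ghosh: best allocation of the remaining 3 bidders over all 4 lots is Petrov→Lot F ($128), Kapoor→Lot A ($125), Jensen→Lot E ($174), total $427.
VCG payment = (others' best without Ghosh) − (others' welfare with Ghosh) = 427 − 419 = $8.

Ghosh pays $8.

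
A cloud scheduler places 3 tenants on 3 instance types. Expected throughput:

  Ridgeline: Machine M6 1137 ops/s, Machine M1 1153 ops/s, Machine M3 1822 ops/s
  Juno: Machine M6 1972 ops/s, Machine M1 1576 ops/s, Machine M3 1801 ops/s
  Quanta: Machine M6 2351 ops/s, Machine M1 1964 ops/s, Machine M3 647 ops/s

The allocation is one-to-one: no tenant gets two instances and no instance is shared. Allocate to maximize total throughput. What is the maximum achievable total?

Maximum total: 5758 ops/s

This is the linear assignment problem.
Optimal: Ridgeline→Machine M3 (1822 ops/s), Juno→Machine M6 (1972 ops/s), Quanta→Machine M1 (1964 ops/s) — total 1822+1972+1964 = 5758 ops/s.
Max-entry greedy (repeatedly take the single best remaining cell) gives 5749 ops/s, worse by 9.
Swapping Quanta↔Ridgeline (Quanta→Machine M3 647 ops/s, Ridgeline→Machine M1 1153 ops/s) loses 1986.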